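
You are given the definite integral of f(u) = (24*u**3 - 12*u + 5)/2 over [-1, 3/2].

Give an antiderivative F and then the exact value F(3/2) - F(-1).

Whatever form F(u) takes, F'(u) = f(u) is non-negotiable.
F(u) = u*(6*u**3 - 6*u + 5)/2 is an antiderivative of f.
Check: d/du[u*(6*u**3 - 6*u + 5)/2] = 12*u**3 - 6*u + 5/2, which equals f(u).
F(3/2) = 195/16; F(-1) = -5/2.
Integral = F(3/2) - F(-1) = 235/16.

Antiderivative: F(u) = u*(6*u**3 - 6*u + 5)/2; value = 235/16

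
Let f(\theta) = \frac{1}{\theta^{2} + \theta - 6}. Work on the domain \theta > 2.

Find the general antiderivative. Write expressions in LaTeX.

F(\theta) = \frac{\log{\left(\theta - 2 \right)}}{5} - \frac{\log{\left(\theta + 3 \right)}}{5} + C

The denominator factors as \left(\theta - 2\right) \left(\theta + 3\right); partial fractions split f into directly integrable pieces: - \frac{1}{5 \left(\theta + 3\right)} + \frac{1}{5 \left(\theta - 2\right)}.
Check: d/d\theta[\frac{\log{\left(\theta - 2 \right)}}{5} - \frac{\log{\left(\theta + 3 \right)}}{5}] = \frac{1}{\theta^{2} + \theta - 6} = f(\theta).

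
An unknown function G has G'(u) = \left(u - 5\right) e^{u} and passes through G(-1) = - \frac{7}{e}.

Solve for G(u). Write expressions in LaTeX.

G(u) = \left(u - 6\right) e^{u}

G'(u) has the shape v'r + vr' for v = u - 6 and r = e^{u} — it is the derivative of the product v*r.
A general antiderivative is \left(u - 6\right) e^{u} + C.
The condition gives C = - \frac{7}{e} - (- \frac{7}{e}) = 0.
So G(u) = \left(u - 6\right) e^{u}.
Check: d/du[\left(u - 6\right) e^{u}] = u e^{u} - 5 e^{u}, which equals G'(u).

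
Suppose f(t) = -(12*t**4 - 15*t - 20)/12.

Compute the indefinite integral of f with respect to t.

F(t) = -t**5/5 + 5*t**2/8 + 5*t/3 + C

A candidate is checked by its d/dt: the result must match f(t).
Check: d/dt[-t**5/5 + 5*t**2/8 + 5*t/3] = -t**4 + 5*t/4 + 5/3, which equals f(t).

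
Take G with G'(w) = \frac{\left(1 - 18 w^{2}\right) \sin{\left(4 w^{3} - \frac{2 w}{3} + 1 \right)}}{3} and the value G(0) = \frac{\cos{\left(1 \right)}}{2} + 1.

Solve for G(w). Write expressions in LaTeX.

G'(w) matches the chain-rule pattern g'(h)*h' with inner function h(w) = 4 w^{3} - \frac{2 w}{3} + 1; substituting u = h(w) collapses the integral.
A general antiderivative is \frac{\cos{\left(4 w^{3} - \frac{2 w}{3} + 1 \right)}}{2} + C.
The condition gives C = \frac{\cos{\left(1 \right)}}{2} + 1 - (\frac{\cos{\left(1 \right)}}{2}) = 1.
So G(w) = \frac{\cos{\left(4 w^{3} - \frac{2 w}{3} + 1 \right)} + 2}{2}.
Check: d/dw[\frac{\cos{\left(4 w^{3} - \frac{2 w}{3} + 1 \right)} + 2}{2}] = - 6 w^{2} \sin{\left(4 w^{3} - \frac{2 w}{3} + 1 \right)} + \frac{\sin{\left(4 w^{3} - \frac{2 w}{3} + 1 \right)}}{3}, which equals G'(w).

G(w) = \frac{\cos{\left(4 w^{3} - \frac{2 w}{3} + 1 \right)} + 2}{2}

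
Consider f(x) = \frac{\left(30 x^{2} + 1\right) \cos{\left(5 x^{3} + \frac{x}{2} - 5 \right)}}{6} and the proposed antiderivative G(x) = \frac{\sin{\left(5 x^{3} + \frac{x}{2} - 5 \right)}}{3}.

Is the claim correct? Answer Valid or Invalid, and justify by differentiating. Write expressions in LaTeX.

Valid: G'(x) = f(x).

d/dx[G] = 5 x^{2} \cos{\left(5 x^{3} + \frac{x}{2} - 5 \right)} + \frac{\cos{\left(5 x^{3} + \frac{x}{2} - 5 \right)}}{6}
This equals f(x) exactly, so the claim holds.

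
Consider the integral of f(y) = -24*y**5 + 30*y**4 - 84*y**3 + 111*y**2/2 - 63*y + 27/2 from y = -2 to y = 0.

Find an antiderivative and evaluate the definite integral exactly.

Antiderivative: F(y) = -4*y**6 + 6*y**5 - 21*y**4 + 37*y**3/2 - 63*y**2/2 + 27*y/2; value = 1085

The substitution u = 2*y**2 - y + 3 works: f is exactly (dF/du)*(du/dy) for that inner function.
F(y) = -4*y**6 + 6*y**5 - 21*y**4 + 37*y**3/2 - 63*y**2/2 + 27*y/2 is an antiderivative of f.
Check: d/dy[-4*y**6 + 6*y**5 - 21*y**4 + 37*y**3/2 - 63*y**2/2 + 27*y/2] = -24*y**5 + 30*y**4 - 84*y**3 + 111*y**2/2 - 63*y + 27/2 = f(y).
F(0) = 0; F(-2) = -1085.
Integral = F(0) - F(-2) = 1085.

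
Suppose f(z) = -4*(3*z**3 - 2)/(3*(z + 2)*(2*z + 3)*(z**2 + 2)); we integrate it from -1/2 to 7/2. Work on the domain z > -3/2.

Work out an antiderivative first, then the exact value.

Factor the denominator (3*(z + 2)*(2*z + 3)*(z**2 + 2)) and decompose: f = -4*(z - 44)/(153*(z**2 + 2)) + 388/(51*(2*z + 3)) - 52/(9*(z + 2)); each piece integrates to a log, atan, or power term.
F(z) = 194*log(z + 3/2)/51 - 52*log(z + 2)/9 - 2*log(z**2 + 2)/153 + 88*sqrt(2)*atan(sqrt(2)*z/2)/153 is an antiderivative of f.
Check: d/dz[194*log(z + 3/2)/51 - 52*log(z + 2)/9 - 2*log(z**2 + 2)/153 + 88*sqrt(2)*atan(sqrt(2)*z/2)/153] = (8 - 12*z**3)/(6*z**4 + 21*z**3 + 30*z**2 + 42*z + 36), which equals f(z).
F(7/2) = -52*log(11/2)/9 - 2*log(57/4)/153 + 88*sqrt(2)*atan(7*sqrt(2)/4)/153 + 194*log(5)/51; F(-1/2) = -52*log(3/2)/9 - 88*sqrt(2)*atan(sqrt(2)/4)/153 - 2*log(9/4)/153.
Integral = F(7/2) - F(-1/2) = -52*log(11/2)/9 - 2*log(57/4)/153 + 2*log(9/4)/153 + 88*sqrt(2)*atan(sqrt(2)/4)/153 + 88*sqrt(2)*atan(7*sqrt(2)/4)/153 + 52*log(3/2)/9 + 194*log(5)/51.

Antiderivative: F(z) = 194*log(z + 3/2)/51 - 52*log(z + 2)/9 - 2*log(z**2 + 2)/153 + 88*sqrt(2)*atan(sqrt(2)*z/2)/153; value = -52*log(11/2)/9 - 2*log(57/4)/153 + 2*log(9/4)/153 + 88*sqrt(2)*atan(sqrt(2)/4)/153 + 88*sqrt(2)*atan(7*sqrt(2)/4)/153 + 52*log(3/2)/9 + 194*log(5)/51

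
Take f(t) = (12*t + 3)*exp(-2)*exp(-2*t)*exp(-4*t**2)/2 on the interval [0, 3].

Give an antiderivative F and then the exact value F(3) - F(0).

Antiderivative: F(t) = -3*exp(-2)*exp(-2*t)*exp(-4*t**2)/4; value = -3*exp(-44)/4 + 3*exp(-2)/4

f matches the chain-rule pattern g'(h)*h' with inner function h(t) = -4*t**2 - 2*t - 2; substituting u = h(t) collapses the integral.
F(t) = -3*exp(-2)*exp(-2*t)*exp(-4*t**2)/4 is an antiderivative of f.
Check: d/dt[-3*exp(-2)*exp(-2*t)*exp(-4*t**2)/4] = (12*t + 3)*exp(-2)*exp(-2*t)*exp(-4*t**2)/2 = f(t).
F(3) = -3*exp(-44)/4; F(0) = -3*exp(-2)/4.
Integral = F(3) - F(0) = -3*exp(-44)/4 + 3*exp(-2)/4.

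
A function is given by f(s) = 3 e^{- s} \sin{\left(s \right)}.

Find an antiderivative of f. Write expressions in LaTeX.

An antiderivative is F(s) = - \frac{3 e^{- s} \sin{\left(s \right)}}{2} - \frac{3 e^{- s} \cos{\left(s \right)}}{2}.

A first test for any F(s): its s-derivative must equal f(s) identically.
Check: d/ds[- \frac{3 e^{- s} \sin{\left(s \right)}}{2} - \frac{3 e^{- s} \cos{\left(s \right)}}{2}] = 3 e^{- s} \sin{\left(s \right)} = f(s).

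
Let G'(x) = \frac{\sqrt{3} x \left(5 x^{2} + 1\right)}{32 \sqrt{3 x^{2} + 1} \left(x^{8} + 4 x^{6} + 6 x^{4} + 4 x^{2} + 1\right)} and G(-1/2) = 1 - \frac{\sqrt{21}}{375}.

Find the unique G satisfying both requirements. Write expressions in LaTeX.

Whatever form G(x) takes, its d/dx must return the stated G'(x).
A general antiderivative is - \frac{\sqrt{x^{2} + \frac{1}{3}}}{8 \left(2 x^{2} + 2\right) \left(2 x^{4} + 4 x^{2} + 2\right)} + C.
The condition gives C = 1 - \frac{\sqrt{21}}{375} - (- \frac{\sqrt{21}}{375}) = 1.
So G(x) = \frac{96 \left(x^{2} + 1\right) \left(x^{4} + 2 x^{2} + 1\right) - \sqrt{3} \sqrt{3 x^{2} + 1}}{96 \left(x^{2} + 1\right) \left(x^{4} + 2 x^{2} + 1\right)}.
Check: d/dx[\frac{96 \left(x^{2} + 1\right) \left(x^{4} + 2 x^{2} + 1\right) - \sqrt{3} \sqrt{3 x^{2} + 1}}{96 \left(x^{2} + 1\right) \left(x^{4} + 2 x^{2} + 1\right)}] = \frac{5 \sqrt{3} x^{3} + \sqrt{3} x}{32 x^{8} \sqrt{3 x^{2} + 1} + 128 x^{6} \sqrt{3 x^{2} + 1} + 192 x^{4} \sqrt{3 x^{2} + 1} + 128 x^{2} \sqrt{3 x^{2} + 1} + 32 \sqrt{3 x^{2} + 1}}, which equals G'(x).

G(x) = \frac{96 \left(x^{2} + 1\right) \left(x^{4} + 2 x^{2} + 1\right) - \sqrt{3} \sqrt{3 x^{2} + 1}}{96 \left(x^{2} + 1\right) \left(x^{4} + 2 x^{2} + 1\right)}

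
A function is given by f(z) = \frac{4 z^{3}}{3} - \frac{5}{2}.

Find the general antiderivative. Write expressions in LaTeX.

F(z) = \frac{z^{4}}{3} - \frac{5 z}{2} + C

Since d/dz undoes antidifferentiation here, F'(z) = f(z) is required of F(z).
Check: d/dz[\frac{z^{4}}{3} - \frac{5 z}{2}] = \frac{4 z^{3}}{3} - \frac{5}{2} = f(z).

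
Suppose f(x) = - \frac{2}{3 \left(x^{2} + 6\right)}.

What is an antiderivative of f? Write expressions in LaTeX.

Any candidate F(x) must reproduce f(x) exactly when differentiated.
Check: d/dx[- \frac{\sqrt{6} \operatorname{atan}{\left(\frac{\sqrt{6} x}{6} \right)}}{9}] = - \frac{2}{3 x^{2} + 18}, which equals f(x).

An antiderivative is F(x) = - \frac{\sqrt{6} \operatorname{atan}{\left(\frac{\sqrt{6} x}{6} \right)}}{9}.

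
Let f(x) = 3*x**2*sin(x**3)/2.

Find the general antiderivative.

Since d/dx undoes antidifferentiation here, F'(x) = f(x) is required of F(x).
Check: d/dx[-cos(x**3)/2] = 3*x**2*sin(x**3)/2 = f(x).

F(x) = -cos(x**3)/2 + C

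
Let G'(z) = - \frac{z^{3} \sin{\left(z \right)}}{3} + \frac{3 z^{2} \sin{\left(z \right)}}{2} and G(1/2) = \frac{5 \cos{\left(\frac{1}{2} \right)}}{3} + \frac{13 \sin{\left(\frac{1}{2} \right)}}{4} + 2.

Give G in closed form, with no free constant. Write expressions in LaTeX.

G(z) = \frac{z^{3} \cos{\left(z \right)}}{3} - z^{2} \sin{\left(z \right)} - \frac{3 z^{2} \cos{\left(z \right)}}{2} + 3 z \sin{\left(z \right)} - 2 z \cos{\left(z \right)} + 2 \sin{\left(z \right)} + 3 \cos{\left(z \right)} + 2

The integrand splits into summands that can be handled one at a time.
A general antiderivative is \frac{z^{3} \cos{\left(z \right)}}{3} - z^{2} \sin{\left(z \right)} - \frac{3 z^{2} \cos{\left(z \right)}}{2} + 3 z \sin{\left(z \right)} - 2 z \cos{\left(z \right)} + 2 \sin{\left(z \right)} + 3 \cos{\left(z \right)} + C.
The condition gives C = \frac{5 \cos{\left(\frac{1}{2} \right)}}{3} + \frac{13 \sin{\left(\frac{1}{2} \right)}}{4} + 2 - (\frac{5 \cos{\left(\frac{1}{2} \right)}}{3} + \frac{13 \sin{\left(\frac{1}{2} \right)}}{4}) = 2.
So G(z) = \frac{z^{3} \cos{\left(z \right)}}{3} - z^{2} \sin{\left(z \right)} - \frac{3 z^{2} \cos{\left(z \right)}}{2} + 3 z \sin{\left(z \right)} - 2 z \cos{\left(z \right)} + 2 \sin{\left(z \right)} + 3 \cos{\left(z \right)} + 2.
Check: d/dz[\frac{z^{3} \cos{\left(z \right)}}{3} - z^{2} \sin{\left(z \right)} - \frac{3 z^{2} \cos{\left(z \right)}}{2} + 3 z \sin{\left(z \right)} - 2 z \cos{\left(z \right)} + 2 \sin{\left(z \right)} + 3 \cos{\left(z \right)} + 2] = - \frac{z^{3} \sin{\left(z \right)}}{3} + \frac{3 z^{2} \sin{\left(z \right)}}{2} = G'(z).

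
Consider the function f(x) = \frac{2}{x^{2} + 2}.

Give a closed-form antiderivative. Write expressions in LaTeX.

An antiderivative is F(x) = \sqrt{2} \operatorname{atan}{\left(\frac{\sqrt{2} x}{2} \right)}.

Differentiate the proposed F(x) back; it has to land on f(x) exactly.
Check: d/dx[\sqrt{2} \operatorname{atan}{\left(\frac{\sqrt{2} x}{2} \right)}] = \frac{2}{x^{2} + 2} = f(x).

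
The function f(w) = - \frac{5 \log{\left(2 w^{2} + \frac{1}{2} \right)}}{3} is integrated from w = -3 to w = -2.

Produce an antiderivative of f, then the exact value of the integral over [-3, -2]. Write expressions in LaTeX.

Since d/dw undoes antidifferentiation here, F'(w) = f(w) is required of F(w).
F(w) = - \frac{5 w \log{\left(2 w^{2} + \frac{1}{2} \right)}}{3} + \frac{10 w}{3} - \frac{5 \operatorname{atan}{\left(2 w \right)}}{3} is an antiderivative of f.
Check: d/dw[- \frac{5 w \log{\left(2 w^{2} + \frac{1}{2} \right)}}{3} + \frac{10 w}{3} - \frac{5 \operatorname{atan}{\left(2 w \right)}}{3}] = - \frac{5 \log{\left(2 w^{2} + \frac{1}{2} \right)}}{3} = f(w).
F(-2) = - \frac{20}{3} + \frac{5 \operatorname{atan}{\left(4 \right)}}{3} + \frac{10 \log{\left(\frac{17}{2} \right)}}{3}; F(-3) = -10 + \frac{5 \operatorname{atan}{\left(6 \right)}}{3} + 5 \log{\left(\frac{37}{2} \right)}.
Integral = F(-2) - F(-3) = - 5 \log{\left(\frac{37}{2} \right)} - \frac{5 \operatorname{atan}{\left(6 \right)}}{3} + \frac{5 \operatorname{atan}{\left(4 \right)}}{3} + \frac{10}{3} + \frac{10 \log{\left(\frac{17}{2} \right)}}{3}.

Antiderivative: F(w) = - \frac{5 w \log{\left(2 w^{2} + \frac{1}{2} \right)}}{3} + \frac{10 w}{3} - \frac{5 \operatorname{atan}{\left(2 w \right)}}{3}; value = - 5 \log{\left(\frac{37}{2} \right)} - \frac{5 \operatorname{atan}{\left(6 \right)}}{3} + \frac{5 \operatorname{atan}{\left(4 \right)}}{3} + \frac{10}{3} + \frac{10 \log{\left(\frac{17}{2} \right)}}{3}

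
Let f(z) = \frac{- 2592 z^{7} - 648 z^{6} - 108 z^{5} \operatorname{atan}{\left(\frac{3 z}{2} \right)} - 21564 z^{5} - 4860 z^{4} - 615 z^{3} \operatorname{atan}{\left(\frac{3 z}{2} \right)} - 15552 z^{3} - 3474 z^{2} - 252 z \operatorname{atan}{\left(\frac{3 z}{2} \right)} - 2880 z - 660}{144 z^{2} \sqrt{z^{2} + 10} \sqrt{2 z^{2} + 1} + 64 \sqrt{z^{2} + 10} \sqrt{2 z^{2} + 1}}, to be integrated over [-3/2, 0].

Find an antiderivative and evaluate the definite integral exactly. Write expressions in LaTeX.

Check any antiderivative F(z) by computing F'(z) and comparing it with f(z).
F(z) = \frac{3 \sqrt{\frac{z^{2}}{2} + 5} \sqrt{z^{2} + \frac{1}{2}} \left(- 3 z^{2} - z - \frac{\operatorname{atan}{\left(\frac{3 z}{2} \right)}}{4}\right)}{2} is an antiderivative of f.
Check: d/dz[\frac{3 \sqrt{\frac{z^{2}}{2} + 5} \sqrt{z^{2} + \frac{1}{2}} \left(- 3 z^{2} - z - \frac{\operatorname{atan}{\left(\frac{3 z}{2} \right)}}{4}\right)}{2}] = \frac{- 2592 z^{7} - 648 z^{6} - 108 z^{5} \operatorname{atan}{\left(\frac{3 z}{2} \right)} - 21564 z^{5} - 4860 z^{4} - 615 z^{3} \operatorname{atan}{\left(\frac{3 z}{2} \right)} - 15552 z^{3} - 3474 z^{2} - 252 z \operatorname{atan}{\left(\frac{3 z}{2} \right)} - 2880 z - 660}{144 z^{2} \sqrt{z^{2} + 10} \sqrt{2 z^{2} + 1} + 64 \sqrt{z^{2} + 10} \sqrt{2 z^{2} + 1}} = f(z).
F(0) = 0; F(-3/2) = - \frac{441 \sqrt{22}}{64} + \frac{21 \sqrt{22} \operatorname{atan}{\left(\frac{9}{4} \right)}}{64}.
Integral = F(0) - F(-3/2) = - \frac{21 \sqrt{22} \operatorname{atan}{\left(\frac{9}{4} \right)}}{64} + \frac{441 \sqrt{22}}{64}.

Antiderivative: F(z) = \frac{3 \sqrt{\frac{z^{2}}{2} + 5} \sqrt{z^{2} + \frac{1}{2}} \left(- 3 z^{2} - z - \frac{\operatorname{atan}{\left(\frac{3 z}{2} \right)}}{4}\right)}{2}; value = - \frac{21 \sqrt{22} \operatorname{atan}{\left(\frac{9}{4} \right)}}{64} + \frac{441 \sqrt{22}}{64}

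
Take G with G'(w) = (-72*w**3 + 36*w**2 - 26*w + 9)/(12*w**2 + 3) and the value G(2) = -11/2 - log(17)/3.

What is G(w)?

G(w) = -3*w**2 + 3*w - log(4*w**2 + 1)/3 + 1/2

Whatever form G(w) takes, its d/dw must return the stated G'(w).
A general antiderivative is -3*w**2 + 3*w - log(4*w**2 + 1)/3 + 1/2 + C.
The condition gives C = -11/2 - log(17)/3 - (-11/2 - log(17)/3) = 0.
So G(w) = -3*w**2 + 3*w - log(4*w**2 + 1)/3 + 1/2.
Check: d/dw[-3*w**2 + 3*w - log(4*w**2 + 1)/3 + 1/2] = (-72*w**3 + 36*w**2 - 26*w + 9)/(12*w**2 + 3) = G'(w).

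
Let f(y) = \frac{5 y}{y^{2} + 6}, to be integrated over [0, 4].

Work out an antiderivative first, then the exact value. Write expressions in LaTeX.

Antiderivative: F(y) = \frac{5 \log{\left(y^{2} + 6 \right)}}{2}; value = - \frac{5 \log{\left(6 \right)}}{2} + \frac{5 \log{\left(22 \right)}}{2}

f matches the chain-rule pattern g'(h)*h' with inner function h(y) = y^{2} + 6; substituting u = h(y) collapses the integral.
F(y) = \frac{5 \log{\left(y^{2} + 6 \right)}}{2} is an antiderivative of f.
Check: d/dy[\frac{5 \log{\left(y^{2} + 6 \right)}}{2}] = \frac{5 y}{y^{2} + 6} = f(y).
F(4) = \frac{5 \log{\left(22 \right)}}{2}; F(0) = \frac{5 \log{\left(6 \right)}}{2}.
Integral = F(4) - F(0) = - \frac{5 \log{\left(6 \right)}}{2} + \frac{5 \log{\left(22 \right)}}{2}.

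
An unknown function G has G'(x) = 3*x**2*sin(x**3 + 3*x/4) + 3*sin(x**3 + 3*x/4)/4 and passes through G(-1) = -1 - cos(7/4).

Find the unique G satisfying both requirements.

The substitution u = x**3 + 3*x/4 works: G'(x) is exactly (dG/du)*(du/dx) for that inner function.
A general antiderivative is -cos(x**3 + 3*x/4) + C.
The condition gives C = -1 - cos(7/4) - (-cos(7/4)) = -1.
So G(x) = -cos(x**3 + 3*x/4) - 1.
Check: d/dx[-cos(x**3 + 3*x/4) - 1] = 3*x**2*sin(x**3 + 3*x/4) + 3*sin(x**3 + 3*x/4)/4 = G'(x).

G(x) = -cos(x**3 + 3*x/4) - 1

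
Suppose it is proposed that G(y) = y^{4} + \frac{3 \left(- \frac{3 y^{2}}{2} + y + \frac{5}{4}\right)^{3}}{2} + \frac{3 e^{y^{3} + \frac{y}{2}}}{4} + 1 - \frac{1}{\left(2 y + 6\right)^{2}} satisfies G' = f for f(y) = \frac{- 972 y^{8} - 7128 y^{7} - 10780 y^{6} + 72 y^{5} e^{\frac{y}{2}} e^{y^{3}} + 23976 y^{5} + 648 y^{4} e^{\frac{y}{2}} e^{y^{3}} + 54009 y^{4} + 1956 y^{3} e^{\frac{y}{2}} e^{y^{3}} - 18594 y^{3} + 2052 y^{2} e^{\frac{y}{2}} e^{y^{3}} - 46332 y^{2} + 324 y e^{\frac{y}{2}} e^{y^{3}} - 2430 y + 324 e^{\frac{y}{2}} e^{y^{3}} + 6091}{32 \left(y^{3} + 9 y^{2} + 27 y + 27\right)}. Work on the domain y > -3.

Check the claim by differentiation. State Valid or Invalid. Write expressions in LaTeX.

Valid - differentiating G returns exactly f.

d/dy[G] = \frac{- 972 y^{8} - 7128 y^{7} - 10780 y^{6} + 72 y^{5} e^{\frac{y}{2}} e^{y^{3}} + 23976 y^{5} + 648 y^{4} e^{\frac{y}{2}} e^{y^{3}} + 54009 y^{4} + 1956 y^{3} e^{\frac{y}{2}} e^{y^{3}} - 18594 y^{3} + 2052 y^{2} e^{\frac{y}{2}} e^{y^{3}} - 46332 y^{2} + 324 y e^{\frac{y}{2}} e^{y^{3}} - 2430 y + 324 e^{\frac{y}{2}} e^{y^{3}} + 6091}{32 y^{3} + 288 y^{2} + 864 y + 864}
This equals f(y) exactly, so the claim holds.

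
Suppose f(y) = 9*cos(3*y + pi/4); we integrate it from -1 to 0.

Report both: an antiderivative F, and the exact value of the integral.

Antiderivative: F(y) = 3*sin(3*y + pi/4); value = 3*sqrt(2)/2 - 3*cos(pi/4 + 3)

Whatever form F(y) takes, F'(y) = f(y) is non-negotiable.
F(y) = 3*sin(3*y + pi/4) is an antiderivative of f.
Check: d/dy[3*sin(3*y + pi/4)] = 9*cos(3*y + pi/4) = f(y).
F(0) = 3*sqrt(2)/2; F(-1) = 3*cos(pi/4 + 3).
Integral = F(0) - F(-1) = 3*sqrt(2)/2 - 3*cos(pi/4 + 3).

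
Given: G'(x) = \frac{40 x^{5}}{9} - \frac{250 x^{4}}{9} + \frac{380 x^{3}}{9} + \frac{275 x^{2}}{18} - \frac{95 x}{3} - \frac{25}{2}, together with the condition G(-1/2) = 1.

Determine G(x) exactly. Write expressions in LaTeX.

G'(x) matches the chain-rule pattern g'(h)*h' with inner function h(x) = - \frac{2 x^{2}}{3} + \frac{5 x}{3} + 1; substituting u = h(x) collapses the integral.
A general antiderivative is - \frac{5 \left(- \frac{2 x^{2}}{3} + \frac{5 x}{3} + 1\right)^{3}}{2} + C.
The condition gives C = 1 - (0) = 1.
So G(x) = 1 - \frac{5 \left(- \frac{2 x^{2}}{3} + \frac{5 x}{3} + 1\right)^{3}}{2}.
Check: d/dx[1 - \frac{5 \left(- \frac{2 x^{2}}{3} + \frac{5 x}{3} + 1\right)^{3}}{2}] = \frac{40 x^{5}}{9} - \frac{250 x^{4}}{9} + \frac{380 x^{3}}{9} + \frac{275 x^{2}}{18} - \frac{95 x}{3} - \frac{25}{2} = G'(x).

G(x) = 1 - \frac{5 \left(- \frac{2 x^{2}}{3} + \frac{5 x}{3} + 1\right)^{3}}{2}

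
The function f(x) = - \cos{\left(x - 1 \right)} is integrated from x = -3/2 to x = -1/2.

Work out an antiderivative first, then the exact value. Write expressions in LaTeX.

Antiderivative: F(x) = - \sin{\left(x - 1 \right)}; value = - \sin{\left(\frac{5}{2} \right)} + \sin{\left(\frac{3}{2} \right)}

A candidate is checked by its d/dx: the result must match f(x).
F(x) = - \sin{\left(x - 1 \right)} is an antiderivative of f.
Check: d/dx[- \sin{\left(x - 1 \right)}] = - \cos{\left(x - 1 \right)} = f(x).
F(-1/2) = \sin{\left(\frac{3}{2} \right)}; F(-3/2) = \sin{\left(\frac{5}{2} \right)}.
Integral = F(-1/2) - F(-3/2) = - \sin{\left(\frac{5}{2} \right)} + \sin{\left(\frac{3}{2} \right)}.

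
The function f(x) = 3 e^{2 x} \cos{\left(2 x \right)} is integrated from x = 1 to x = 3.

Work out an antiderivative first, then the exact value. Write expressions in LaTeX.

A candidate is checked by its d/dx: the result must match f(x).
F(x) = \frac{3 e^{2 x} \sin{\left(2 x \right)}}{4} + \frac{3 e^{2 x} \cos{\left(2 x \right)}}{4} is an antiderivative of f.
Check: d/dx[\frac{3 e^{2 x} \sin{\left(2 x \right)}}{4} + \frac{3 e^{2 x} \cos{\left(2 x \right)}}{4}] = 3 e^{2 x} \cos{\left(2 x \right)} = f(x).
F(3) = \frac{3 e^{6} \sin{\left(6 \right)}}{4} + \frac{3 e^{6} \cos{\left(6 \right)}}{4}; F(1) = \frac{3 e^{2} \cos{\left(2 \right)}}{4} + \frac{3 e^{2} \sin{\left(2 \right)}}{4}.
Integral = F(3) - F(1) = \frac{3 e^{6} \sin{\left(6 \right)}}{4} - \frac{3 e^{2} \sin{\left(2 \right)}}{4} - \frac{3 e^{2} \cos{\left(2 \right)}}{4} + \frac{3 e^{6} \cos{\left(6 \right)}}{4}.

Antiderivative: F(x) = \frac{3 e^{2 x} \sin{\left(2 x \right)}}{4} + \frac{3 e^{2 x} \cos{\left(2 x \right)}}{4}; value = \frac{3 e^{6} \sin{\left(6 \right)}}{4} - \frac{3 e^{2} \sin{\left(2 \right)}}{4} - \frac{3 e^{2} \cos{\left(2 \right)}}{4} + \frac{3 e^{6} \cos{\left(6 \right)}}{4}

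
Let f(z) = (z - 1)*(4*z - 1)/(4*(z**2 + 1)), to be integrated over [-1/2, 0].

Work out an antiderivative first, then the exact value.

Recover f(z) by differentiating a candidate F(z); any mismatch rules it out.
F(z) = (8*z - 5*log(z**2 + 1) - 6*atan(z))/8 is an antiderivative of f.
Check: d/dz[(8*z - 5*log(z**2 + 1) - 6*atan(z))/8] = (4*z**2 - 5*z + 1)/(4*z**2 + 4), which equals f(z).
F(0) = 0; F(-1/2) = -1/2 - 5*log(5/4)/8 + 3*atan(1/2)/4.
Integral = F(0) - F(-1/2) = -3*atan(1/2)/4 + 5*log(5/4)/8 + 1/2.

Antiderivative: F(z) = (8*z - 5*log(z**2 + 1) - 6*atan(z))/8; value = -3*atan(1/2)/4 + 5*log(5/4)/8 + 1/2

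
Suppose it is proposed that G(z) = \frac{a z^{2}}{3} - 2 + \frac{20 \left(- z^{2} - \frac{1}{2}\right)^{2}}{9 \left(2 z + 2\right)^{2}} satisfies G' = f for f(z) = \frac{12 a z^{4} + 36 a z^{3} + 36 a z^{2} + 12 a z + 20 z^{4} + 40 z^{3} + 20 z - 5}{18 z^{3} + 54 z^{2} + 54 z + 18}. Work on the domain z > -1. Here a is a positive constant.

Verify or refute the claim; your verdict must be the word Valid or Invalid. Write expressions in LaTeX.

d/dz[G] = \frac{12 a z^{4} + 36 a z^{3} + 36 a z^{2} + 12 a z + 20 z^{4} + 40 z^{3} + 20 z - 5}{18 z^{3} + 54 z^{2} + 54 z + 18}
This equals f(z) exactly, so the claim holds.

Valid: G'(z) = f(z).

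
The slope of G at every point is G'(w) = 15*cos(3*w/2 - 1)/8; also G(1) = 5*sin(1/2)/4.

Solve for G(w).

G(w) = 5*sin(3*w/2 - 1)/4

Recover the given G'(w) by differentiating a candidate G(w); any mismatch rules it out.
A general antiderivative is 5*sin(3*w/2 - 1)/4 + C.
The condition gives C = 5*sin(1/2)/4 - (5*sin(1/2)/4) = 0.
So G(w) = 5*sin(3*w/2 - 1)/4.
Check: d/dw[5*sin(3*w/2 - 1)/4] = 15*cos(3*w/2 - 1)/8 = G'(w).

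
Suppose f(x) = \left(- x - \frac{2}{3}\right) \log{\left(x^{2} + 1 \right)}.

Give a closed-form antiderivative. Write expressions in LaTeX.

An antiderivative is F(x) = \frac{x^{2}}{2} + \frac{4 x}{3} + \left(- \frac{x^{2}}{2} - \frac{2 x}{3}\right) \log{\left(x^{2} + 1 \right)} - \frac{\log{\left(x^{2} + 1 \right)}}{2} - \frac{4 \operatorname{atan}{\left(x \right)}}{3}.

An antiderivative F(x) passes only if d/dx[F] lands on f(x) exactly.
Check: d/dx[\frac{x^{2}}{2} + \frac{4 x}{3} + \left(- \frac{x^{2}}{2} - \frac{2 x}{3}\right) \log{\left(x^{2} + 1 \right)} - \frac{\log{\left(x^{2} + 1 \right)}}{2} - \frac{4 \operatorname{atan}{\left(x \right)}}{3}] = - x \log{\left(x^{2} + 1 \right)} - \frac{2 \log{\left(x^{2} + 1 \right)}}{3}, which equals f(x).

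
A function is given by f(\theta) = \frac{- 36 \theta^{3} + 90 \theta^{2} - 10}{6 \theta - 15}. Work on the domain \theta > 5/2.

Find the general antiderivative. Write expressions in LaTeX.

F(\theta) = - \frac{6 \theta^{3} + 5 \log{\left(\theta - \frac{5}{2} \right)} - 6}{3} + C

Differentiate the proposed F(\theta) back; it has to land on f(\theta) exactly.
Check: d/d\theta[- \frac{6 \theta^{3} + 5 \log{\left(\theta - \frac{5}{2} \right)} - 6}{3}] = \frac{- 36 \theta^{3} + 90 \theta^{2} - 10}{6 \theta - 15} = f(\theta).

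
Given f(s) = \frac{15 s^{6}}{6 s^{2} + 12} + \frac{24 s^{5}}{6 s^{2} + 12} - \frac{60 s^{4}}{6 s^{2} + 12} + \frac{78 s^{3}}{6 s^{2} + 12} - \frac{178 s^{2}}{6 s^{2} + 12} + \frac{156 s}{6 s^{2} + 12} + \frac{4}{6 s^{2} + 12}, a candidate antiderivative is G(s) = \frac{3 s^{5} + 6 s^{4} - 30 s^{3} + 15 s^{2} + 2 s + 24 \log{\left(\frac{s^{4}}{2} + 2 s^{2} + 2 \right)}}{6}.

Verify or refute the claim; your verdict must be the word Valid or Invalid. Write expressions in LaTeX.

d/ds[G] = \frac{15 s^{6} + 24 s^{5} - 60 s^{4} + 78 s^{3} - 178 s^{2} + 156 s + 4}{6 s^{2} + 12}
This equals f(s) exactly, so the claim holds.

Valid - the claim checks out under differentiation.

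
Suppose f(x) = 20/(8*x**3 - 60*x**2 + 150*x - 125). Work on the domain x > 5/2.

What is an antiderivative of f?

A candidate is checked by its d/dx: the result must match f(x).
Check: d/dx[-5/(2*x - 5)**2] = 20/(8*x**3 - 60*x**2 + 150*x - 125) = f(x).

An antiderivative is F(x) = -5/(2*x - 5)**2.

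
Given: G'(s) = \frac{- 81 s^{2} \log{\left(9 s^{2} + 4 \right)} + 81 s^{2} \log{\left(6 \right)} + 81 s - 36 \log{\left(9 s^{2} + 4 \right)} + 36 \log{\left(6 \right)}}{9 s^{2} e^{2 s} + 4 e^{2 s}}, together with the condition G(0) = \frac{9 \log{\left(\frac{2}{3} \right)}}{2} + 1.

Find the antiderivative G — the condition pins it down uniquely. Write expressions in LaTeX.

G(s) = \frac{\left(2 e^{2 s} + 9 \log{\left(9 s^{2} + 4 \right)} - 9 \log{\left(6 \right)}\right) e^{- 2 s}}{2}

G'(s) has the shape u'v + uv' for u = \frac{9 e^{- 2 s}}{2} and v = \log{\left(\frac{3 s^{2}}{2} + \frac{2}{3} \right)} — it is the derivative of the product u*v.
A general antiderivative is \frac{9 e^{- 2 s} \log{\left(\frac{3 s^{2}}{2} + \frac{2}{3} \right)}}{2} + C.
The condition gives C = \frac{9 \log{\left(\frac{2}{3} \right)}}{2} + 1 - (\frac{9 \log{\left(\frac{2}{3} \right)}}{2}) = 1.
So G(s) = \frac{\left(2 e^{2 s} + 9 \log{\left(9 s^{2} + 4 \right)} - 9 \log{\left(6 \right)}\right) e^{- 2 s}}{2}.
Check: d/ds[\frac{\left(2 e^{2 s} + 9 \log{\left(9 s^{2} + 4 \right)} - 9 \log{\left(6 \right)}\right) e^{- 2 s}}{2}] = \frac{- 81 s^{2} \log{\left(9 s^{2} + 4 \right)} + 81 s^{2} \log{\left(6 \right)} + 81 s - 36 \log{\left(9 s^{2} + 4 \right)} + 36 \log{\left(6 \right)}}{9 s^{2} e^{2 s} + 4 e^{2 s}} = G'(s).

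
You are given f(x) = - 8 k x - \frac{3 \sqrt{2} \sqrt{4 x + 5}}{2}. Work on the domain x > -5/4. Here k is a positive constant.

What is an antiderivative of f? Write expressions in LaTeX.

An antiderivative is F(x) = \frac{\sqrt{2} \left(- 8 \sqrt{2} k x^{2} - 4 x \sqrt{4 x + 5} - 5 \sqrt{4 x + 5}\right)}{4}.

The integrand splits into summands that can be handled one at a time.
Check: d/dx[\frac{\sqrt{2} \left(- 8 \sqrt{2} k x^{2} - 4 x \sqrt{4 x + 5} - 5 \sqrt{4 x + 5}\right)}{4}] = \frac{- 16 k x \sqrt{4 x + 5} - 12 \sqrt{2} x - 15 \sqrt{2}}{2 \sqrt{4 x + 5}}, which equals f(x).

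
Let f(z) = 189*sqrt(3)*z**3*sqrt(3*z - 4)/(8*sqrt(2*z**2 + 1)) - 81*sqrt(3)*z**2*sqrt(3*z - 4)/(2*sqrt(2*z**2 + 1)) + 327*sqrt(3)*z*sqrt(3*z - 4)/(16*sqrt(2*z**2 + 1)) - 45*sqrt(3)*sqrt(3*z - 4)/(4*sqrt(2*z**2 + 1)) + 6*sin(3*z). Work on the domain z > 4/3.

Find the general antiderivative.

Integrate term by term and add the pieces.
Check: d/dz[27*sqrt(3)*z**2*sqrt(3*z - 4)*sqrt(2*z**2 + 1)/8 - 9*sqrt(3)*z*sqrt(3*z - 4)*sqrt(2*z**2 + 1) + 6*sqrt(3)*sqrt(3*z - 4)*sqrt(2*z**2 + 1) - 2*cos(3*z)] = (1134*sqrt(3)*z**4 - 3456*sqrt(3)*z**3 + 3573*sqrt(3)*z**2 - 1848*sqrt(3)*z + 96*sqrt(3*z - 4)*sqrt(2*z**2 + 1)*sin(3*z) + 720*sqrt(3))/(16*sqrt(3*z - 4)*sqrt(2*z**2 + 1)), which equals f(z).

F(z) = 27*sqrt(3)*z**2*sqrt(3*z - 4)*sqrt(2*z**2 + 1)/8 - 9*sqrt(3)*z*sqrt(3*z - 4)*sqrt(2*z**2 + 1) + 6*sqrt(3)*sqrt(3*z - 4)*sqrt(2*z**2 + 1) - 2*cos(3*z) + C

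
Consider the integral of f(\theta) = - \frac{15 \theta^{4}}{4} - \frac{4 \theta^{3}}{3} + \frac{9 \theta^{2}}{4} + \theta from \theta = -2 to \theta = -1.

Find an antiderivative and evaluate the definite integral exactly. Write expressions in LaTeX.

Antiderivative: F(\theta) = - \frac{3 \theta^{5}}{4} - \frac{\theta^{4}}{3} + \frac{3 \theta^{3}}{4} + \frac{\theta^{2}}{2}; value = - \frac{29}{2}

Integrate term by term and add the pieces.
F(\theta) = - \frac{3 \theta^{5}}{4} - \frac{\theta^{4}}{3} + \frac{3 \theta^{3}}{4} + \frac{\theta^{2}}{2} is an antiderivative of f.
Check: d/d\theta[- \frac{3 \theta^{5}}{4} - \frac{\theta^{4}}{3} + \frac{3 \theta^{3}}{4} + \frac{\theta^{2}}{2}] = - \frac{15 \theta^{4}}{4} - \frac{4 \theta^{3}}{3} + \frac{9 \theta^{2}}{4} + \theta = f(\theta).
F(-1) = \frac{1}{6}; F(-2) = \frac{44}{3}.
Integral = F(-1) - F(-2) = - \frac{29}{2}.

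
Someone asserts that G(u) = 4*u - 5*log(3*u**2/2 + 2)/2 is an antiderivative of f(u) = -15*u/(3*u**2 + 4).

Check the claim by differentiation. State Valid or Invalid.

d/du[G] = (12*u**2 - 15*u + 16)/(3*u**2 + 4)
d/du[G] - f(u) = 4 != 0.

Invalid: d/du[G] - f = 4, which is not 0.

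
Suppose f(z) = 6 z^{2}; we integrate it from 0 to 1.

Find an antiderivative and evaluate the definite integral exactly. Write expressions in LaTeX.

Antiderivative: F(z) = 2 z^{3}; value = 2

Differentiate the proposed F(z) back; it has to land on f(z) exactly.
F(z) = 2 z^{3} is an antiderivative of f.
Check: d/dz[2 z^{3}] = 6 z^{2} = f(z).
F(1) = 2; F(0) = 0.
Integral = F(1) - F(0) = 2.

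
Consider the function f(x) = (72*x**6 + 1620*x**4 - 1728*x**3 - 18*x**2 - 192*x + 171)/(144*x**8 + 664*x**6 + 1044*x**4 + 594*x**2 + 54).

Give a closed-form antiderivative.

Since d/dx undoes antidifferentiation here, F'(x) = f(x) is required of F(x).
Check: d/dx[-2*x/(2*x**4/3 + 2*x**2 + 3/2) + 3*atan(3*x)/2 + 2/(2*x**4/3 + 2*x**2 + 3/2)] = (72*x**6 + 1620*x**4 - 1728*x**3 - 18*x**2 - 192*x + 171)/(144*x**8 + 664*x**6 + 1044*x**4 + 594*x**2 + 54) = f(x).

An antiderivative is F(x) = -2*x/(2*x**4/3 + 2*x**2 + 3/2) + 3*atan(3*x)/2 + 2/(2*x**4/3 + 2*x**2 + 3/2).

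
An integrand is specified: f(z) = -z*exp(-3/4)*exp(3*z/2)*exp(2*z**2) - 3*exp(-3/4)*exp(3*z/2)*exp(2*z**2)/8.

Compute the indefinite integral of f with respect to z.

The substitution u = 2*z**2 + 3*z/2 - 3/4 works: f is exactly (dF/du)*(du/dz) for that inner function.
Check: d/dz[-exp(-3/4)*exp(3*z/2)*exp(2*z**2)/4] = (-8*z*exp(3*z/2)*exp(2*z**2) - 3*exp(3*z/2)*exp(2*z**2))*exp(-3/4)/8, which equals f(z).

F(z) = -exp(-3/4)*exp(3*z/2)*exp(2*z**2)/4 + C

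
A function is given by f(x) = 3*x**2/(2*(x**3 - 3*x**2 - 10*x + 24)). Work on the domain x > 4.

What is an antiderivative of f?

An antiderivative is F(x) = 12*log(x - 4)/7 - 3*log(x - 2)/5 + 27*log(x + 3)/70.

The denominator factors as 2*(x - 4)*(x - 2)*(x + 3); partial fractions split f into directly integrable pieces: 27/(70*(x + 3)) - 3/(5*(x - 2)) + 12/(7*(x - 4)).
Check: d/dx[12*log(x - 4)/7 - 3*log(x - 2)/5 + 27*log(x + 3)/70] = 3*x**2/(2*x**3 - 6*x**2 - 20*x + 48), which equals f(x).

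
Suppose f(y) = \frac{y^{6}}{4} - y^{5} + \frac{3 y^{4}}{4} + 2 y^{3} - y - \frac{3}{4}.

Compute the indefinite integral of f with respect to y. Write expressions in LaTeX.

F(y) = \frac{y \left(15 y^{6} - 70 y^{5} + 63 y^{4} + 210 y^{3} - 210 y - 315\right)}{420} + C

The integrand splits into summands that can be handled one at a time.
Check: d/dy[\frac{y \left(15 y^{6} - 70 y^{5} + 63 y^{4} + 210 y^{3} - 210 y - 315\right)}{420}] = \frac{y^{6}}{4} - y^{5} + \frac{3 y^{4}}{4} + 2 y^{3} - y - \frac{3}{4} = f(y).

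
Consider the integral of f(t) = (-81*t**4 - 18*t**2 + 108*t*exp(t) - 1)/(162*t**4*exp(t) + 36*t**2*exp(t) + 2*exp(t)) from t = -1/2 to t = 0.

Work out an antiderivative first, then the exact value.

Antiderivative: F(t) = (9*t**2 - 6*exp(t) + 1)*exp(-t)/(2*(9*t**2 + 1)); value = -41/26 - exp(1/2)/2

For F(t) to be correct the identity F'(t) - f(t) = 0 must hold.
F(t) = (9*t**2 - 6*exp(t) + 1)*exp(-t)/(2*(9*t**2 + 1)) is an antiderivative of f.
Check: d/dt[(9*t**2 - 6*exp(t) + 1)*exp(-t)/(2*(9*t**2 + 1))] = (-81*t**4 - 18*t**2 + 108*t*exp(t) - 1)/(162*t**4*exp(t) + 36*t**2*exp(t) + 2*exp(t)) = f(t).
F(0) = -5/2; F(-1/2) = -12/13 + exp(1/2)/2.
Integral = F(0) - F(-1/2) = -41/26 - exp(1/2)/2.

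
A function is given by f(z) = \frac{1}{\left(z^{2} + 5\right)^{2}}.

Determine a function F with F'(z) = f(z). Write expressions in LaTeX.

A candidate is checked by its d/dz: the result must match f(z).
Check: d/dz[\frac{z}{10 z^{2} + 50} + \frac{\sqrt{5} \operatorname{atan}{\left(\frac{\sqrt{5} z}{5} \right)}}{50}] = \frac{1}{z^{4} + 10 z^{2} + 25}, which equals f(z).

An antiderivative is F(z) = \frac{z}{10 z^{2} + 50} + \frac{\sqrt{5} \operatorname{atan}{\left(\frac{\sqrt{5} z}{5} \right)}}{50}.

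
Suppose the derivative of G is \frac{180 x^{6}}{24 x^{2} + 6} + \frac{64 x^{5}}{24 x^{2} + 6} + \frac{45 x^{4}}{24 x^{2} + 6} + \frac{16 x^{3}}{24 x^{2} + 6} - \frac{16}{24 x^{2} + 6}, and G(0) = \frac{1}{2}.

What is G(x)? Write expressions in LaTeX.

G(x) = \frac{3 x^{5}}{2} + \frac{2 x^{4}}{3} - \frac{4 \operatorname{atan}{\left(2 x \right)}}{3} + \frac{1}{2}

The integrand splits into summands that can be handled one at a time.
A general antiderivative is \frac{3 x^{5}}{2} + \frac{2 x^{4}}{3} - \frac{4 \operatorname{atan}{\left(2 x \right)}}{3} + C.
The condition gives C = \frac{1}{2} - (0) = \frac{1}{2}.
So G(x) = \frac{3 x^{5}}{2} + \frac{2 x^{4}}{3} - \frac{4 \operatorname{atan}{\left(2 x \right)}}{3} + \frac{1}{2}.
Check: d/dx[\frac{3 x^{5}}{2} + \frac{2 x^{4}}{3} - \frac{4 \operatorname{atan}{\left(2 x \right)}}{3} + \frac{1}{2}] = \frac{180 x^{6} + 64 x^{5} + 45 x^{4} + 16 x^{3} - 16}{24 x^{2} + 6}, which equals G'(x).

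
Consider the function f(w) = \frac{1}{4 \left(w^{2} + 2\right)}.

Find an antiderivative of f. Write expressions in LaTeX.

Differentiate the proposed F(w) back; it has to land on f(w) exactly.
Check: d/dw[\frac{\sqrt{2} \operatorname{atan}{\left(\frac{\sqrt{2} w}{2} \right)}}{8}] = \frac{1}{4 w^{2} + 8}, which equals f(w).

An antiderivative is F(w) = \frac{\sqrt{2} \operatorname{atan}{\left(\frac{\sqrt{2} w}{2} \right)}}{8}.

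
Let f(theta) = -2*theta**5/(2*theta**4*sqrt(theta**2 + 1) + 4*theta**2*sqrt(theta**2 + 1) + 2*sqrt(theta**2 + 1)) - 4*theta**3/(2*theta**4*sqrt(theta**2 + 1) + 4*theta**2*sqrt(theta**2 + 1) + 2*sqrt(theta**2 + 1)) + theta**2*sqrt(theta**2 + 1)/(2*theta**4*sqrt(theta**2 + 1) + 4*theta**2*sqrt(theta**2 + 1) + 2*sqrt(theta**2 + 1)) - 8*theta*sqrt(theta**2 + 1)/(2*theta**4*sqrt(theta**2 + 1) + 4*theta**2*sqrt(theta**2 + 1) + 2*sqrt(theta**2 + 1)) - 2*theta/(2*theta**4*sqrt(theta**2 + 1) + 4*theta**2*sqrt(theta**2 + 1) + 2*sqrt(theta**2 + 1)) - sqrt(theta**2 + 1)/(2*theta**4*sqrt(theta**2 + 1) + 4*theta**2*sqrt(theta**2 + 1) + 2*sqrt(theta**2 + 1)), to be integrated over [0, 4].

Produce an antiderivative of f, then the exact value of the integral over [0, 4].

Antiderivative: F(theta) = (-theta - 2*(theta**2 + 1)**(3/2) + 4)/(2*(theta**2 + 1)); value = -sqrt(17) - 1

The integrand splits into summands that can be handled one at a time.
F(theta) = (-theta - 2*(theta**2 + 1)**(3/2) + 4)/(2*(theta**2 + 1)) is an antiderivative of f.
Check: d/dtheta[(-theta - 2*(theta**2 + 1)**(3/2) + 4)/(2*(theta**2 + 1))] = (-2*theta**3*sqrt(theta**2 + 1) + theta**2 - 2*theta*sqrt(theta**2 + 1) - 8*theta - 1)/(2*theta**4 + 4*theta**2 + 2), which equals f(theta).
F(4) = -sqrt(17); F(0) = 1.
Integral = F(4) - F(0) = -sqrt(17) - 1.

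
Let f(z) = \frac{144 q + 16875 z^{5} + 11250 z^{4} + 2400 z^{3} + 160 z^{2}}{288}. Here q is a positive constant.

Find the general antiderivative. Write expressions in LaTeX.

F(z) = \frac{q z}{2} + \frac{625 z^{6}}{64} + \frac{125 z^{5}}{16} + \frac{25 z^{4}}{12} + \frac{5 z^{3}}{27} + C

Any candidate F(z) must reproduce f(z) exactly when differentiated.
Check: d/dz[\frac{q z}{2} + \frac{625 z^{6}}{64} + \frac{125 z^{5}}{16} + \frac{25 z^{4}}{12} + \frac{5 z^{3}}{27}] = \frac{q}{2} + \frac{1875 z^{5}}{32} + \frac{625 z^{4}}{16} + \frac{25 z^{3}}{3} + \frac{5 z^{2}}{9}, which equals f(z).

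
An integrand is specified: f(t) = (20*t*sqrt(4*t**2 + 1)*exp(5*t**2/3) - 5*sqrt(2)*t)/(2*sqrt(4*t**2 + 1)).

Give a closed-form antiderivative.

An antiderivative is F(t) = -5*sqrt(2*t**2 + 1/2)/4 + 3*exp(5*t**2/3).

A first test for any F(t): its t-derivative must equal f(t) identically.
Check: d/dt[-5*sqrt(2*t**2 + 1/2)/4 + 3*exp(5*t**2/3)] = (20*t*sqrt(4*t**2 + 1)*exp(5*t**2/3) - 5*sqrt(2)*t)/(2*sqrt(4*t**2 + 1)) = f(t).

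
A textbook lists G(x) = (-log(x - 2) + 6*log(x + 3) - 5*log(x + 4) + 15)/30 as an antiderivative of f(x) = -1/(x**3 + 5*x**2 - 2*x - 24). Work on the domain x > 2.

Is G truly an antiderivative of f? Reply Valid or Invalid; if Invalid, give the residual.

Valid - differentiating G returns exactly f.

d/dx[G] = -1/(x**3 + 5*x**2 - 2*x - 24)
This equals f(x) exactly, so the claim holds.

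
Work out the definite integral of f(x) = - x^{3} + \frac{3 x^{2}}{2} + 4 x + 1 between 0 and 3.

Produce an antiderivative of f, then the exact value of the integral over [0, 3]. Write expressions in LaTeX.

Antiderivative: F(x) = - \frac{x^{4}}{4} + \frac{x^{3}}{2} + 2 x^{2} + x; value = \frac{57}{4}

The integrand splits into summands that can be handled one at a time.
F(x) = - \frac{x^{4}}{4} + \frac{x^{3}}{2} + 2 x^{2} + x is an antiderivative of f.
Check: d/dx[- \frac{x^{4}}{4} + \frac{x^{3}}{2} + 2 x^{2} + x] = - x^{3} + \frac{3 x^{2}}{2} + 4 x + 1 = f(x).
F(3) = \frac{57}{4}; F(0) = 0.
Integral = F(3) - F(0) = \frac{57}{4}.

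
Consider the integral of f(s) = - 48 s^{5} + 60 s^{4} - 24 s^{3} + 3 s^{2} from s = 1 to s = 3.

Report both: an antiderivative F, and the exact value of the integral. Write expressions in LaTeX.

Antiderivative: F(s) = - \left(2 s^{2} - s\right)^{3}; value = -3374

f matches the chain-rule pattern g'(h)*h' with inner function h(s) = 2 s^{2} - s; substituting u = h(s) collapses the integral.
F(s) = - \left(2 s^{2} - s\right)^{3} is an antiderivative of f.
Check: d/ds[- \left(2 s^{2} - s\right)^{3}] = - 48 s^{5} + 60 s^{4} - 24 s^{3} + 3 s^{2} = f(s).
F(3) = -3375; F(1) = -1.
Integral = F(3) - F(1) = -3374.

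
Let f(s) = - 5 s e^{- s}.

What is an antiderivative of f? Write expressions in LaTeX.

f has the shape u'v + uv' for u = 5 s + 5 and v = e^{- s} — it is the derivative of the product u*v.
Check: d/ds[5 \left(s + 1\right) e^{- s}] = - 5 s e^{- s} = f(s).

An antiderivative is F(s) = 5 \left(s + 1\right) e^{- s}.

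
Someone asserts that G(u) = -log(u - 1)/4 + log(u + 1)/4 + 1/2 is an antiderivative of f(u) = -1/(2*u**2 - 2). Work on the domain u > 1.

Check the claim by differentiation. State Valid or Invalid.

d/du[G] = -1/(2*u**2 - 2)
This equals f(u) exactly, so the claim holds.

Valid - the claim checks out under differentiation.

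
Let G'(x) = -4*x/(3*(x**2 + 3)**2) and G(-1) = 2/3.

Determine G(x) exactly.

The substitution u = 6*x**2 + 18 works: G'(x) is exactly (dG/du)*(du/dx) for that inner function.
A general antiderivative is 4/(6*x**2 + 18) + C.
The condition gives C = 2/3 - (1/6) = 1/2.
So G(x) = 1/2 + 4/(6*x**2 + 18).
Check: d/dx[1/2 + 4/(6*x**2 + 18)] = -4*x/(3*x**4 + 18*x**2 + 27), which equals G'(x).

G(x) = 1/2 + 4/(6*x**2 + 18)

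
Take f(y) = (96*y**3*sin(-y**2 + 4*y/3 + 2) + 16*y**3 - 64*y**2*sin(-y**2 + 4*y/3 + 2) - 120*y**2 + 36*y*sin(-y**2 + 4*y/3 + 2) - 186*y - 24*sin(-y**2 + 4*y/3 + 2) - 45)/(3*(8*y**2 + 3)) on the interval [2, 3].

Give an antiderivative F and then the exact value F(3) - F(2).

Antiderivative: F(y) = (y**2 - 15*y - 12*log(4*y**2 + 3/2) + 6*cos(-y**2 + 4*y/3 + 2) - 2)/3; value = -4*log(75/2) - 10/3 + 2*cos(3) - 2*cos(2/3) + 4*log(35/2)

For F(y) to be correct the identity F'(y) - f(y) = 0 must hold.
F(y) = (y**2 - 15*y - 12*log(4*y**2 + 3/2) + 6*cos(-y**2 + 4*y/3 + 2) - 2)/3 is an antiderivative of f.
Check: d/dy[(y**2 - 15*y - 12*log(4*y**2 + 3/2) + 6*cos(-y**2 + 4*y/3 + 2) - 2)/3] = (96*y**3*sin(-y**2 + 4*y/3 + 2) + 16*y**3 - 64*y**2*sin(-y**2 + 4*y/3 + 2) - 120*y**2 + 36*y*sin(-y**2 + 4*y/3 + 2) - 186*y - 24*sin(-y**2 + 4*y/3 + 2) - 45)/(24*y**2 + 9), which equals f(y).
F(3) = -4*log(75/2) - 38/3 + 2*cos(3); F(2) = -4*log(35/2) - 28/3 + 2*cos(2/3).
Integral = F(3) - F(2) = -4*log(75/2) - 10/3 + 2*cos(3) - 2*cos(2/3) + 4*log(35/2).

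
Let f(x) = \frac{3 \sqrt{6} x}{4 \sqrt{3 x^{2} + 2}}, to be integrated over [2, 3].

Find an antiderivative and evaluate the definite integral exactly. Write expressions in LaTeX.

Antiderivative: F(x) = \frac{\sqrt{6} \sqrt{3 x^{2} + 2}}{4}; value = - \frac{\sqrt{21}}{2} + \frac{\sqrt{174}}{4}

The substitution u = 2 x^{2} + \frac{4}{3} works: f is exactly (dF/du)*(du/dx) for that inner function.
F(x) = \frac{\sqrt{6} \sqrt{3 x^{2} + 2}}{4} is an antiderivative of f.
Check: d/dx[\frac{\sqrt{6} \sqrt{3 x^{2} + 2}}{4}] = \frac{3 \sqrt{6} x}{4 \sqrt{3 x^{2} + 2}} = f(x).
F(3) = \frac{\sqrt{174}}{4}; F(2) = \frac{\sqrt{21}}{2}.
Integral = F(3) - F(2) = - \frac{\sqrt{21}}{2} + \frac{\sqrt{174}}{4}.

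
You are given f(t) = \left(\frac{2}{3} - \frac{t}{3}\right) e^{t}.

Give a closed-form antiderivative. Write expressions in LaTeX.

An antiderivative is F(t) = \frac{\left(3 - t\right) e^{t}}{3}.

Recognize the product-rule pattern: f = u'v + uv' with u = 1 - \frac{t}{3}, v = e^{t}, so integration by parts undoes it.
Check: d/dt[\frac{\left(3 - t\right) e^{t}}{3}] = - \frac{t e^{t}}{3} + \frac{2 e^{t}}{3}, which equals f(t).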